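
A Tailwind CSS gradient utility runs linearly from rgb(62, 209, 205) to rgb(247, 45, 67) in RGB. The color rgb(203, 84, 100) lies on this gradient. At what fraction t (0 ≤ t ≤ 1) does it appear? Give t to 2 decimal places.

Invert the lerp on the R channel (largest span, 185): t = (203 − 62) / (247 − 62) = 141/185 = 0.76216.
Check on G: (84 − 209)/(45 − 209) = 0.7622 ✓

0.76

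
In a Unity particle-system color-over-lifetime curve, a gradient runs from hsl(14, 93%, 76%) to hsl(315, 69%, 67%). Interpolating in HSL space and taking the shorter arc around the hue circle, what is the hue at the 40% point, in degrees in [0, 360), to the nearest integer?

Hue: 315 − 14 = 301°, but |301| > 180 so the shorter arc goes the other way: Δh = 301 − 360 = -59°.
H = 14 + 0.4 × (-59) = -9.6 → -10 → -10 mod 360 = 350°

350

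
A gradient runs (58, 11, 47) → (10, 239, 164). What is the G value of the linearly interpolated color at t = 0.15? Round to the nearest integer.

45

G = 11 + 0.15 × (239 − 11) = 45.2 → 45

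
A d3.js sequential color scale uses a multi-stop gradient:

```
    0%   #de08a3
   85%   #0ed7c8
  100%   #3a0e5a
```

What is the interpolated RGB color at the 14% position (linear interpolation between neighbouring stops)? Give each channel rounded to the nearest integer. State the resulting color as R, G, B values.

(188, 42, 169)

14% lies between the 0% and 85% stops, so the local fraction is t = (14 − 0)/(85 − 0) = 14/85 ≈ 0.1647.
#de08a3 → (222, 8, 163); #0ed7c8 → (14, 215, 200).
R = 222 + 0.1647 × (14 − 222) = 187.742 → 188
G = 8 + 0.1647 × (215 − 8) = 42.093 → 42
B = 163 + 0.1647 × (200 − 163) = 169.094 → 169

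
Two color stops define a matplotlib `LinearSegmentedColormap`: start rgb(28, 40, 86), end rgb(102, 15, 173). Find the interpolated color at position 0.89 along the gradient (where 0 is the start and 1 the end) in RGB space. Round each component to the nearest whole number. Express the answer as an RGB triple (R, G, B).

(94, 18, 163)

R = 28 + 0.89 × (102 − 28) = 28 + 0.89 × 74 = 93.86 → 94
G = 40 + 0.89 × (15 − 40) = 40 + 0.89 × -25 = 17.75 → 18
B = 86 + 0.89 × (173 − 86) = 86 + 0.89 × 87 = 163.43 → 163
So the blended color is (94, 18, 163), about #5e12a3.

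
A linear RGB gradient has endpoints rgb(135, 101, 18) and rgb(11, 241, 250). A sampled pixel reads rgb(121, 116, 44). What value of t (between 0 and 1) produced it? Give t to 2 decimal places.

Invert the lerp on the B channel (largest span, 232): t = (44 − 18) / (250 − 18) = 26/232 = 0.11207.
Check on R: (121 − 135)/(11 − 135) = 0.1129 ✓

0.11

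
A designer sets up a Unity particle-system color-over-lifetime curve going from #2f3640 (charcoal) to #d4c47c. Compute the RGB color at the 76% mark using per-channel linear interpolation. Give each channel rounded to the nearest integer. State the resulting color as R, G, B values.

(172, 162, 110)

#2f3640 → (47, 54, 64); #d4c47c → (212, 196, 124).
76% corresponds to t = 0.76.
R = 47 + 0.76 × (212 − 47) = 47 + 0.76 × 165 = 172.4 → 172
G = 54 + 0.76 × (196 − 54) = 54 + 0.76 × 142 = 161.92 → 162
B = 64 + 0.76 × (124 − 64) = 64 + 0.76 × 60 = 109.6 → 110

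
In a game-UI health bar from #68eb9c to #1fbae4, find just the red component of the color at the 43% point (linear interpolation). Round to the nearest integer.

73

R₁ = 104 (from #68eb9c), R₂ = 31 (from #1fbae4).
R = 104 + 0.43 × (31 − 104) = 72.61 → 73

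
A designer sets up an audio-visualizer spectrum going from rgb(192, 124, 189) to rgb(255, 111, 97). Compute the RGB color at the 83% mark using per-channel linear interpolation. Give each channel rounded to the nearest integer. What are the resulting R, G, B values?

(244, 113, 113)

83% corresponds to t = 0.83.
R = 192 + 0.83 × (255 − 192) = 192 + 0.83 × 63 = 244.29 → 244
G = 124 + 0.83 × (111 − 124) = 124 + 0.83 × -13 = 113.21 → 113
B = 189 + 0.83 × (97 − 189) = 189 + 0.83 × -92 = 112.64 → 113
So the blended color is (244, 113, 113), about #f47171.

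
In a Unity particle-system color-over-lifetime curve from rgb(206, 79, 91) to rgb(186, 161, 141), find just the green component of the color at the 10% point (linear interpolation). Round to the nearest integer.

87

G = 79 + 0.1 × (161 − 79) = 87.2 → 87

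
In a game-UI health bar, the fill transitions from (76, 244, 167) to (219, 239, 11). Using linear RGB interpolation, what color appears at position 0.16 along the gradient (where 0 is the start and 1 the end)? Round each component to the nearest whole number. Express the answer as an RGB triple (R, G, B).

(99, 243, 142)

R = 76 + 0.16 × (219 − 76) = 76 + 0.16 × 143 = 98.88 → 99
G = 244 + 0.16 × (239 − 244) = 244 + 0.16 × -5 = 243.2 → 243
B = 167 + 0.16 × (11 − 167) = 167 + 0.16 × -156 = 142.04 → 142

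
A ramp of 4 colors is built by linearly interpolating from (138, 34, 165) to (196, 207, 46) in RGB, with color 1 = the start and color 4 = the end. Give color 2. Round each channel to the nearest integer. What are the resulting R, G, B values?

With 4 swatches and endpoints inclusive, swatch 2 sits at t = (2 − 1)/(4 − 1) = 1/3 ≈ 0.3333.
R = 138 + 0.3333 × (196 − 138) = 157.331 → 157
G = 34 + 0.3333 × (207 − 34) = 91.661 → 92
B = 165 + 0.3333 × (46 − 165) = 125.337 → 125

(157, 92, 125)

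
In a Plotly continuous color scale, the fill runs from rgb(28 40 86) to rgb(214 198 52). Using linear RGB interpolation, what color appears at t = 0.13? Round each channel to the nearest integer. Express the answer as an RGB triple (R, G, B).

(52, 61, 82)

R = 28 + 0.13 × (214 − 28) = 28 + 0.13 × 186 = 52.18 → 52
G = 40 + 0.13 × (198 − 40) = 40 + 0.13 × 158 = 60.54 → 61
B = 86 + 0.13 × (52 − 86) = 86 + 0.13 × -34 = 81.58 → 82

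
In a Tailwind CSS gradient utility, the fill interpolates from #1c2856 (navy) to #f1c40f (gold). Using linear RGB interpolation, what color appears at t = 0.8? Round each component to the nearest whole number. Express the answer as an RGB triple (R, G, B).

#1c2856 → (28, 40, 86); #f1c40f → (241, 196, 15).
R = 28 + 0.8 × (241 − 28) = 28 + 0.8 × 213 = 198.4 → 198
G = 40 + 0.8 × (196 − 40) = 40 + 0.8 × 156 = 164.8 → 165
B = 86 + 0.8 × (15 − 86) = 86 + 0.8 × -71 = 29.2 → 29

(198, 165, 29)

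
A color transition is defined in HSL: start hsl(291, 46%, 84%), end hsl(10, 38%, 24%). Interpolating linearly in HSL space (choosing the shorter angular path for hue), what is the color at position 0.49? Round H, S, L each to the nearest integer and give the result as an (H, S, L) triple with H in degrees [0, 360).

Hue: 10 − 291 = -281°, but |-281| > 180 so the shorter arc goes the other way: Δh = -281 + 360 = 79°.
H = 291 + 0.49 × (79) = 329.71 → 330°
S = 46 + 0.49 × (38 − 46) = 42.08 → 42%
L = 84 + 0.49 × (24 − 84) = 54.6 → 55%

(330, 42, 55)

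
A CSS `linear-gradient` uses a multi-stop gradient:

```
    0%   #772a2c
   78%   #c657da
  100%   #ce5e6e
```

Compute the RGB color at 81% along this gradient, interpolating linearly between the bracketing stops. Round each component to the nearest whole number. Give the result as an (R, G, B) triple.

81% lies between the 78% and 100% stops, so the local fraction is t = (81 − 78)/(100 − 78) = 3/22 ≈ 0.1364.
#c657da → (198, 87, 218); #ce5e6e → (206, 94, 110).
R = 198 + 0.1364 × (206 − 198) = 199.091 → 199
G = 87 + 0.1364 × (94 − 87) = 87.955 → 88
B = 218 + 0.1364 × (110 − 218) = 203.269 → 203

(199, 88, 203)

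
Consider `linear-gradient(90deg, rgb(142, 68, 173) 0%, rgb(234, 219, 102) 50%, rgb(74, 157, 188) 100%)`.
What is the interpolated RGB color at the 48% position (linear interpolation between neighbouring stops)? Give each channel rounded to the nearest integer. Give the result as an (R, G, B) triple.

48% lies between the 0% and 50% stops, so the local fraction is t = (48 − 0)/(50 − 0) = 48/50 ≈ 0.96.
R = 142 + 0.96 × (234 − 142) = 230.32 → 230
G = 68 + 0.96 × (219 − 68) = 212.96 → 213
B = 173 + 0.96 × (102 − 173) = 104.84 → 105

(230, 213, 105)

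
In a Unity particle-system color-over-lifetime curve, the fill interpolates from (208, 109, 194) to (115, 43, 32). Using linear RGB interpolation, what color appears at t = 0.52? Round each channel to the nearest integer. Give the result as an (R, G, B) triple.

R = 208 + 0.52 × (115 − 208) = 208 + 0.52 × -93 = 159.64 → 160
G = 109 + 0.52 × (43 − 109) = 109 + 0.52 × -66 = 74.68 → 75
B = 194 + 0.52 × (32 − 194) = 194 + 0.52 × -162 = 109.76 → 110

(160, 75, 110)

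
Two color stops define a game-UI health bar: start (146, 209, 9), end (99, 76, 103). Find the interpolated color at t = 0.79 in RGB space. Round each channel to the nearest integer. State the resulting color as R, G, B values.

R = 146 + 0.79 × (99 − 146) = 146 + 0.79 × -47 = 108.87 → 109
G = 209 + 0.79 × (76 − 209) = 209 + 0.79 × -133 = 103.93 → 104
B = 9 + 0.79 × (103 − 9) = 9 + 0.79 × 94 = 83.26 → 83

(109, 104, 83)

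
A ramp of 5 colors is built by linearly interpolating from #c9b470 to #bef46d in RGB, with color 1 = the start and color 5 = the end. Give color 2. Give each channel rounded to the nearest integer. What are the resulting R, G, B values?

With 5 swatches and endpoints inclusive, swatch 2 sits at t = (2 − 1)/(5 − 1) = 1/4 ≈ 0.25.
#c9b470 → (201, 180, 112); #bef46d → (190, 244, 109).
R = 201 + 0.25 × (190 − 201) = 198.25 → 198
G = 180 + 0.25 × (244 − 180) = 196 → 196
B = 112 + 0.25 × (109 − 112) = 111.25 → 111

(198, 196, 111)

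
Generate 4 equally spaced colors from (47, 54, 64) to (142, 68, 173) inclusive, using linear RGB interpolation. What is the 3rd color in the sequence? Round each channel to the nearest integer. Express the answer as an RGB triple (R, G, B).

(110, 63, 137)

With 4 swatches and endpoints inclusive, swatch 3 sits at t = (3 − 1)/(4 − 1) = 2/3 ≈ 0.6667.
R = 47 + 0.6667 × (142 − 47) = 110.337 → 110
G = 54 + 0.6667 × (68 − 54) = 63.334 → 63
B = 64 + 0.6667 × (173 − 64) = 136.67 → 137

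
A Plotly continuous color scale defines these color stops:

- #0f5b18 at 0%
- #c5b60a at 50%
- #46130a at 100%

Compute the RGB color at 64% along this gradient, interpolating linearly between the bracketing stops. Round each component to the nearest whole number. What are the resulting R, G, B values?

64% lies between the 50% and 100% stops, so the local fraction is t = (64 − 50)/(100 − 50) = 14/50 ≈ 0.28.
#c5b60a → (197, 182, 10); #46130a → (70, 19, 10).
R = 197 + 0.28 × (70 − 197) = 161.44 → 161
G = 182 + 0.28 × (19 − 182) = 136.36 → 136
B = 10 + 0.28 × (10 − 10) = 10 → 10

(161, 136, 10)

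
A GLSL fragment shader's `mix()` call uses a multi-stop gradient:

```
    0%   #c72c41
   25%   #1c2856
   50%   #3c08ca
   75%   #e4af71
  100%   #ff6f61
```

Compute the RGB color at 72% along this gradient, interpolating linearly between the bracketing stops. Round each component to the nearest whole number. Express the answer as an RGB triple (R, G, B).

(208, 155, 124)

72% lies between the 50% and 75% stops, so the local fraction is t = (72 − 50)/(75 − 50) = 22/25 ≈ 0.88.
#3c08ca → (60, 8, 202); #e4af71 → (228, 175, 113).
R = 60 + 0.88 × (228 − 60) = 207.84 → 208
G = 8 + 0.88 × (175 − 8) = 154.96 → 155
B = 202 + 0.88 × (113 − 202) = 123.68 → 124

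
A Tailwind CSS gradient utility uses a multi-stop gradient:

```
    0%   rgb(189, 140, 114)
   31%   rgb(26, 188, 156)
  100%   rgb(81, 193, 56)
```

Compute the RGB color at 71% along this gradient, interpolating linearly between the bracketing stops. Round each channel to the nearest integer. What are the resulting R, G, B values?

71% lies between the 31% and 100% stops, so the local fraction is t = (71 − 31)/(100 − 31) = 40/69 ≈ 0.5797.
R = 26 + 0.5797 × (81 − 26) = 57.883 → 58
G = 188 + 0.5797 × (193 − 188) = 190.899 → 191
B = 156 + 0.5797 × (56 − 156) = 98.03 → 98

(58, 191, 98)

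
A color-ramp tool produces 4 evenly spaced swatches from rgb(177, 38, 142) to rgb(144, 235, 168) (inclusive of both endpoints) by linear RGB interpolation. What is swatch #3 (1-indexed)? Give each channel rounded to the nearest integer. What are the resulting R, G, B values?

With 4 swatches and endpoints inclusive, swatch 3 sits at t = (3 − 1)/(4 − 1) = 2/3 ≈ 0.6667.
R = 177 + 0.6667 × (144 − 177) = 154.999 → 155
G = 38 + 0.6667 × (235 − 38) = 169.34 → 169
B = 142 + 0.6667 × (168 − 142) = 159.334 → 159

(155, 169, 159)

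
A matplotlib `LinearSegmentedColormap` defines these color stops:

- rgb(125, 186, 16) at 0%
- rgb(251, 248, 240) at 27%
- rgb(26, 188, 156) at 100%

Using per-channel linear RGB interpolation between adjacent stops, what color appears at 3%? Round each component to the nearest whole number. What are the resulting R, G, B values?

(139, 193, 41)

3% lies between the 0% and 27% stops, so the local fraction is t = (3 − 0)/(27 − 0) = 3/27 ≈ 0.1111.
R = 125 + 0.1111 × (251 − 125) = 138.999 → 139
G = 186 + 0.1111 × (248 − 186) = 192.888 → 193
B = 16 + 0.1111 × (240 − 16) = 40.886 → 41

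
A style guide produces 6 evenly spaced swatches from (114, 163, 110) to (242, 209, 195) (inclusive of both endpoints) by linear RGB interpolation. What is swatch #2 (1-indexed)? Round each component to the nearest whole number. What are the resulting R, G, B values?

(140, 172, 127)

With 6 swatches and endpoints inclusive, swatch 2 sits at t = (2 − 1)/(6 − 1) = 1/5 ≈ 0.2.
R = 114 + 0.2 × (242 − 114) = 139.6 → 140
G = 163 + 0.2 × (209 − 163) = 172.2 → 172
B = 110 + 0.2 × (195 − 110) = 127 → 127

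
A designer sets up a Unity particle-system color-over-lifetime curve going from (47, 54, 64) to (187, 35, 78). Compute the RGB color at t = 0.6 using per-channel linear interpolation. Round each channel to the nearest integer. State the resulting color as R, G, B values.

(131, 43, 72)

R = 47 + 0.6 × (187 − 47) = 47 + 0.6 × 140 = 131 → 131
G = 54 + 0.6 × (35 − 54) = 54 + 0.6 × -19 = 42.6 → 43
B = 64 + 0.6 × (78 − 64) = 64 + 0.6 × 14 = 72.4 → 72
So the blended color is (131, 43, 72), about #832b48.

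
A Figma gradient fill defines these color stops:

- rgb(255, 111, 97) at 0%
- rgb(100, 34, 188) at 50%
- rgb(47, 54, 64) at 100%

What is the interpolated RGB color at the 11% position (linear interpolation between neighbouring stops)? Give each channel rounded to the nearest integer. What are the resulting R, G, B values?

11% lies between the 0% and 50% stops, so the local fraction is t = (11 − 0)/(50 − 0) = 11/50 ≈ 0.22.
R = 255 + 0.22 × (100 − 255) = 220.9 → 221
G = 111 + 0.22 × (34 − 111) = 94.06 → 94
B = 97 + 0.22 × (188 − 97) = 117.02 → 117

(221, 94, 117)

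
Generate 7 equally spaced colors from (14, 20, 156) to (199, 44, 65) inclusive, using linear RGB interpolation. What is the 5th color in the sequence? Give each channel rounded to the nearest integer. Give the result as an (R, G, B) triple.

With 7 swatches and endpoints inclusive, swatch 5 sits at t = (5 − 1)/(7 − 1) = 4/6 ≈ 0.6667.
R = 14 + 0.6667 × (199 − 14) = 137.339 → 137
G = 20 + 0.6667 × (44 − 20) = 36.001 → 36
B = 156 + 0.6667 × (65 − 156) = 95.33 → 95

(137, 36, 95)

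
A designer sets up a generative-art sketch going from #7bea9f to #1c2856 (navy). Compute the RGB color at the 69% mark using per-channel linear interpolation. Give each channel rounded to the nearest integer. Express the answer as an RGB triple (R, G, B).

#7bea9f → (123, 234, 159); #1c2856 → (28, 40, 86).
69% corresponds to t = 0.69.
R = 123 + 0.69 × (28 − 123) = 123 + 0.69 × -95 = 57.45 → 57
G = 234 + 0.69 × (40 − 234) = 234 + 0.69 × -194 = 100.14 → 100
B = 159 + 0.69 × (86 − 159) = 159 + 0.69 × -73 = 108.63 → 109

(57, 100, 109)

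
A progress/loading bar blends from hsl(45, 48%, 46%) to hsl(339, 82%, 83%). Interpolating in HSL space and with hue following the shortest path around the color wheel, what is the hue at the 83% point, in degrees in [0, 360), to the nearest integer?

Hue: 339 − 45 = 294°, but |294| > 180 so the shorter arc goes the other way: Δh = 294 − 360 = -66°.
H = 45 + 0.83 × (-66) = -9.78 → -10 → -10 mod 360 = 350°

350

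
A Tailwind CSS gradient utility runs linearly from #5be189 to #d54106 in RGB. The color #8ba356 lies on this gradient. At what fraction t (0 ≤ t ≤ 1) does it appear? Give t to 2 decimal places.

Invert the lerp on the G channel (largest span, 160): t = (163 − 225) / (65 − 225) = -62/-160 = 0.3875.
Check on R: (139 − 91)/(213 − 91) = 0.3934 ✓

0.39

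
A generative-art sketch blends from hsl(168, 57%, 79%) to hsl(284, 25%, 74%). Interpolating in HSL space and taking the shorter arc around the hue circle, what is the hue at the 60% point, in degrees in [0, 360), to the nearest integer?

238

Hue arc: Δh = 284 − 168 = 116° (|Δh| ≤ 180, already the shorter path).
H = 168 + 0.6 × (116) = 237.6 → 238°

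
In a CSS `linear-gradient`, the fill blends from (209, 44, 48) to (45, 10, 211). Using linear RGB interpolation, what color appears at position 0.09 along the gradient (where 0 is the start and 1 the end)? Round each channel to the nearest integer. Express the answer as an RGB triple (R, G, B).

R = 209 + 0.09 × (45 − 209) = 209 + 0.09 × -164 = 194.24 → 194
G = 44 + 0.09 × (10 − 44) = 44 + 0.09 × -34 = 40.94 → 41
B = 48 + 0.09 × (211 − 48) = 48 + 0.09 × 163 = 62.67 → 63

(194, 41, 63)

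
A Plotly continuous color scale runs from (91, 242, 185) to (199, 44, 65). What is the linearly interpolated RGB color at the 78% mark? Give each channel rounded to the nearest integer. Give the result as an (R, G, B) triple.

78% corresponds to t = 0.78.
R = 91 + 0.78 × (199 − 91) = 91 + 0.78 × 108 = 175.24 → 175
G = 242 + 0.78 × (44 − 242) = 242 + 0.78 × -198 = 87.56 → 88
B = 185 + 0.78 × (65 − 185) = 185 + 0.78 × -120 = 91.4 → 91

(175, 88, 91)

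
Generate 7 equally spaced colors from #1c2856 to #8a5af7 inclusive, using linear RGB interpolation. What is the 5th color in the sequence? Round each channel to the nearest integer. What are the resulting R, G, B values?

(101, 73, 193)

With 7 swatches and endpoints inclusive, swatch 5 sits at t = (5 − 1)/(7 − 1) = 4/6 ≈ 0.6667.
#1c2856 → (28, 40, 86); #8a5af7 → (138, 90, 247).
R = 28 + 0.6667 × (138 − 28) = 101.337 → 101
G = 40 + 0.6667 × (90 − 40) = 73.335 → 73
B = 86 + 0.6667 × (247 − 86) = 193.339 → 193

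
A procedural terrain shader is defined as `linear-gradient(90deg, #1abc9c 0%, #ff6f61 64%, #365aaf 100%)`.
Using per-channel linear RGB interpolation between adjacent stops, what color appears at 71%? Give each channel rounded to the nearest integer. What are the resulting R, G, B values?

71% lies between the 64% and 100% stops, so the local fraction is t = (71 − 64)/(100 − 64) = 7/36 ≈ 0.1944.
#ff6f61 → (255, 111, 97); #365aaf → (54, 90, 175).
R = 255 + 0.1944 × (54 − 255) = 215.926 → 216
G = 111 + 0.1944 × (90 − 111) = 106.918 → 107
B = 97 + 0.1944 × (175 − 97) = 112.163 → 112

(216, 107, 112)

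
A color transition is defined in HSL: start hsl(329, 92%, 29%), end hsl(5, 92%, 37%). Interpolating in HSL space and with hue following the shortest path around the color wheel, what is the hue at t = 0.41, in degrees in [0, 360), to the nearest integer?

344

Hue: 5 − 329 = -324°, but |-324| > 180 so the shorter arc goes the other way: Δh = -324 + 360 = 36°.
H = 329 + 0.41 × (36) = 343.76 → 344°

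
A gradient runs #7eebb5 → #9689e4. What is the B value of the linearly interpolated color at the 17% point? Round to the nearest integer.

B₁ = 181 (from #7eebb5), B₂ = 228 (from #9689e4).
B = 181 + 0.17 × (228 − 181) = 188.99 → 189

189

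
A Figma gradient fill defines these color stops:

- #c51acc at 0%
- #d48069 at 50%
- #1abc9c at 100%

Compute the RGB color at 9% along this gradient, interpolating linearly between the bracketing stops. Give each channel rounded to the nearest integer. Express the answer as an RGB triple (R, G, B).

9% lies between the 0% and 50% stops, so the local fraction is t = (9 − 0)/(50 − 0) = 9/50 ≈ 0.18.
#c51acc → (197, 26, 204); #d48069 → (212, 128, 105).
R = 197 + 0.18 × (212 − 197) = 199.7 → 200
G = 26 + 0.18 × (128 − 26) = 44.36 → 44
B = 204 + 0.18 × (105 − 204) = 186.18 → 186

(200, 44, 186)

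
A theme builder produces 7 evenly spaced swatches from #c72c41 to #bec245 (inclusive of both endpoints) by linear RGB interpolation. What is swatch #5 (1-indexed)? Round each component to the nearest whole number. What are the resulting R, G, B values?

With 7 swatches and endpoints inclusive, swatch 5 sits at t = (5 − 1)/(7 − 1) = 4/6 ≈ 0.6667.
#c72c41 → (199, 44, 65); #bec245 → (190, 194, 69).
R = 199 + 0.6667 × (190 − 199) = 193 → 193
G = 44 + 0.6667 × (194 − 44) = 144.005 → 144
B = 65 + 0.6667 × (69 − 65) = 67.667 → 68

(193, 144, 68)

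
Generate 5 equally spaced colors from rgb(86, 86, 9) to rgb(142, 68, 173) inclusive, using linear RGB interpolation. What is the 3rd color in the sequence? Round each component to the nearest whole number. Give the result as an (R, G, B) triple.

(114, 77, 91)

With 5 swatches and endpoints inclusive, swatch 3 sits at t = (3 − 1)/(5 − 1) = 2/4 ≈ 0.5.
R = 86 + 0.5 × (142 − 86) = 114 → 114
G = 86 + 0.5 × (68 − 86) = 77 → 77
B = 9 + 0.5 × (173 − 9) = 91 → 91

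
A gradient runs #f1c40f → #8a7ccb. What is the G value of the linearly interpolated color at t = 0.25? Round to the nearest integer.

178

G₁ = 196 (from #f1c40f), G₂ = 124 (from #8a7ccb).
G = 196 + 0.25 × (124 − 196) = 178 → 178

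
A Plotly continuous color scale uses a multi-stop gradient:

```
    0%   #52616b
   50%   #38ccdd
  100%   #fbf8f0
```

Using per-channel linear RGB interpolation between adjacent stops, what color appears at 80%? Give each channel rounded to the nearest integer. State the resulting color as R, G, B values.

80% lies between the 50% and 100% stops, so the local fraction is t = (80 − 50)/(100 − 50) = 30/50 ≈ 0.6.
#38ccdd → (56, 204, 221); #fbf8f0 → (251, 248, 240).
R = 56 + 0.6 × (251 − 56) = 173 → 173
G = 204 + 0.6 × (248 − 204) = 230.4 → 230
B = 221 + 0.6 × (240 − 221) = 232.4 → 232

(173, 230, 232)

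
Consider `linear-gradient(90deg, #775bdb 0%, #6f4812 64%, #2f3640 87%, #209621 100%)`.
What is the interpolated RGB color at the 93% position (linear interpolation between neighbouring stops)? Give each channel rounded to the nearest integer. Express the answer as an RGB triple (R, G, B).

(40, 98, 50)

93% lies between the 87% and 100% stops, so the local fraction is t = (93 − 87)/(100 − 87) = 6/13 ≈ 0.4615.
#2f3640 → (47, 54, 64); #209621 → (32, 150, 33).
R = 47 + 0.4615 × (32 − 47) = 40.078 → 40
G = 54 + 0.4615 × (150 − 54) = 98.304 → 98
B = 64 + 0.4615 × (33 − 64) = 49.694 → 50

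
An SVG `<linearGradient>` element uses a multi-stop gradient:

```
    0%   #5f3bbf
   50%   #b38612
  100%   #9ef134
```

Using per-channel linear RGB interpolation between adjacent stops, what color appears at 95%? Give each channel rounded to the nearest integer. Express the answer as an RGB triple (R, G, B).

(160, 230, 49)

95% lies between the 50% and 100% stops, so the local fraction is t = (95 − 50)/(100 − 50) = 45/50 ≈ 0.9.
#b38612 → (179, 134, 18); #9ef134 → (158, 241, 52).
R = 179 + 0.9 × (158 − 179) = 160.1 → 160
G = 134 + 0.9 × (241 − 134) = 230.3 → 230
B = 18 + 0.9 × (52 − 18) = 48.6 → 49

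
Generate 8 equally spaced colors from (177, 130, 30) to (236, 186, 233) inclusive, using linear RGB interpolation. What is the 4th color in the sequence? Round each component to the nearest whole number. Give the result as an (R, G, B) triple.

With 8 swatches and endpoints inclusive, swatch 4 sits at t = (4 − 1)/(8 − 1) = 3/7 ≈ 0.4286.
R = 177 + 0.4286 × (236 − 177) = 202.287 → 202
G = 130 + 0.4286 × (186 − 130) = 154.002 → 154
B = 30 + 0.4286 × (233 − 30) = 117.006 → 117

(202, 154, 117)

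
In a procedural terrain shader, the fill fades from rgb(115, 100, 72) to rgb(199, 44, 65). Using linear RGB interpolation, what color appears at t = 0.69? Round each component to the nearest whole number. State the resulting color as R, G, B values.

R = 115 + 0.69 × (199 − 115) = 115 + 0.69 × 84 = 172.96 → 173
G = 100 + 0.69 × (44 − 100) = 100 + 0.69 × -56 = 61.36 → 61
B = 72 + 0.69 × (65 − 72) = 72 + 0.69 × -7 = 67.17 → 67

(173, 61, 67)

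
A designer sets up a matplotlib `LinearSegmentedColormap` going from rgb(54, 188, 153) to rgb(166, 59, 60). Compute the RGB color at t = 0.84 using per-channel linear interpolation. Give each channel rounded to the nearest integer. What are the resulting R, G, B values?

(148, 80, 75)

R = 54 + 0.84 × (166 − 54) = 54 + 0.84 × 112 = 148.08 → 148
G = 188 + 0.84 × (59 − 188) = 188 + 0.84 × -129 = 79.64 → 80
B = 153 + 0.84 × (60 − 153) = 153 + 0.84 × -93 = 74.88 → 75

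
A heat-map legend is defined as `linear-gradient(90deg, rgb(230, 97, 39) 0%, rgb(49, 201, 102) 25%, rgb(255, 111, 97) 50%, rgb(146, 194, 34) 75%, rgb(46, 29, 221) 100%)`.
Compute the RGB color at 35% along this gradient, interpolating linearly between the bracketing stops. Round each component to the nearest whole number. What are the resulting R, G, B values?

(131, 165, 100)

35% lies between the 25% and 50% stops, so the local fraction is t = (35 − 25)/(50 − 25) = 10/25 ≈ 0.4.
R = 49 + 0.4 × (255 − 49) = 131.4 → 131
G = 201 + 0.4 × (111 − 201) = 165 → 165
B = 102 + 0.4 × (97 − 102) = 100 → 100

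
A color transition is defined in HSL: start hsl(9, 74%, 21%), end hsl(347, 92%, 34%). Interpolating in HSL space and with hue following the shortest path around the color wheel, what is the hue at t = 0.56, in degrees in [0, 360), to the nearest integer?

357

Hue: 347 − 9 = 338°, but |338| > 180 so the shorter arc goes the other way: Δh = 338 − 360 = -22°.
H = 9 + 0.56 × (-22) = -3.32 → -3 → -3 mod 360 = 357°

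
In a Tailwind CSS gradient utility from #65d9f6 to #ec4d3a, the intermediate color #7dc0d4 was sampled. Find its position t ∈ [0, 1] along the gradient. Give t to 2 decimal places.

Invert the lerp on the B channel (largest span, 188): t = (212 − 246) / (58 − 246) = -34/-188 = 0.18085.
Check on R: (125 − 101)/(236 − 101) = 0.1778 ✓

0.18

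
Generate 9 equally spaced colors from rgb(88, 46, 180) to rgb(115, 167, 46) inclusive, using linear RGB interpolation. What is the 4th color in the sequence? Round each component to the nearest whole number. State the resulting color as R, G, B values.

With 9 swatches and endpoints inclusive, swatch 4 sits at t = (4 − 1)/(9 − 1) = 3/8 ≈ 0.375.
R = 88 + 0.375 × (115 − 88) = 98.125 → 98
G = 46 + 0.375 × (167 − 46) = 91.375 → 91
B = 180 + 0.375 × (46 − 180) = 129.75 → 130

(98, 91, 130)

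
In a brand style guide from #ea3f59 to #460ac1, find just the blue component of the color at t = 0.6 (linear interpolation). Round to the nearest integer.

151

B₁ = 89 (from #ea3f59), B₂ = 193 (from #460ac1).
B = 89 + 0.6 × (193 − 89) = 151.4 → 151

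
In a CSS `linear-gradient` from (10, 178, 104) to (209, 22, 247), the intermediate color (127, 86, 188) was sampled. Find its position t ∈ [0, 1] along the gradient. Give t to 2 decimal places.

0.59

Invert the lerp on the R channel (largest span, 199): t = (127 − 10) / (209 − 10) = 117/199 = 0.58794.
Check on G: (86 − 178)/(22 − 178) = 0.5897 ✓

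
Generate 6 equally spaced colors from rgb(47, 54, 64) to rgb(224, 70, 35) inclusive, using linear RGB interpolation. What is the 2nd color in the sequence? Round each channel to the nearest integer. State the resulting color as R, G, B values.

With 6 swatches and endpoints inclusive, swatch 2 sits at t = (2 − 1)/(6 − 1) = 1/5 ≈ 0.2.
R = 47 + 0.2 × (224 − 47) = 82.4 → 82
G = 54 + 0.2 × (70 − 54) = 57.2 → 57
B = 64 + 0.2 × (35 − 64) = 58.2 → 58

(82, 57, 58)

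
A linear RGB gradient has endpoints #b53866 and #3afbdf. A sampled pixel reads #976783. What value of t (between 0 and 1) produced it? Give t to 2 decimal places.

Invert the lerp on the G channel (largest span, 195): t = (103 − 56) / (251 − 56) = 47/195 = 0.24103.
Check on R: (151 − 181)/(58 − 181) = 0.2439 ✓

0.24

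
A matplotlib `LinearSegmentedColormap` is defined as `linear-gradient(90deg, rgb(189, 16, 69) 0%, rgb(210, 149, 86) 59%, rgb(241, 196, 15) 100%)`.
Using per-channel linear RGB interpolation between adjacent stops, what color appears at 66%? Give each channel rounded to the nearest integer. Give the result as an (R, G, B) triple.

66% lies between the 59% and 100% stops, so the local fraction is t = (66 − 59)/(100 − 59) = 7/41 ≈ 0.1707.
R = 210 + 0.1707 × (241 − 210) = 215.292 → 215
G = 149 + 0.1707 × (196 − 149) = 157.023 → 157
B = 86 + 0.1707 × (15 − 86) = 73.88 → 74

(215, 157, 74)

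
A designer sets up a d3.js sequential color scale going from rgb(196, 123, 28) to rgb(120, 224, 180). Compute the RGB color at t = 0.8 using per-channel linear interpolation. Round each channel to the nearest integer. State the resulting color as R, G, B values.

(135, 204, 150)

R = 196 + 0.8 × (120 − 196) = 196 + 0.8 × -76 = 135.2 → 135
G = 123 + 0.8 × (224 − 123) = 123 + 0.8 × 101 = 203.8 → 204
B = 28 + 0.8 × (180 − 28) = 28 + 0.8 × 152 = 149.6 → 150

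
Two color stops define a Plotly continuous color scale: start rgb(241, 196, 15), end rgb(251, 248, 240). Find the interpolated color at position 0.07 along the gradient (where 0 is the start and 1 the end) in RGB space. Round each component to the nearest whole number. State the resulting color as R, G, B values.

R = 241 + 0.07 × (251 − 241) = 241 + 0.07 × 10 = 241.7 → 242
G = 196 + 0.07 × (248 − 196) = 196 + 0.07 × 52 = 199.64 → 200
B = 15 + 0.07 × (240 − 15) = 15 + 0.07 × 225 = 30.75 → 31
So the blended color is (242, 200, 31), about #f2c81f.

(242, 200, 31)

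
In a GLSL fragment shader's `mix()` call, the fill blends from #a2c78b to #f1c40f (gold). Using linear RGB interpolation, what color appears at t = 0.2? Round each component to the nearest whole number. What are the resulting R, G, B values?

(178, 198, 114)

#a2c78b → (162, 199, 139); #f1c40f → (241, 196, 15).
R = 162 + 0.2 × (241 − 162) = 162 + 0.2 × 79 = 177.8 → 178
G = 199 + 0.2 × (196 − 199) = 199 + 0.2 × -3 = 198.4 → 198
B = 139 + 0.2 × (15 − 139) = 139 + 0.2 × -124 = 114.2 → 114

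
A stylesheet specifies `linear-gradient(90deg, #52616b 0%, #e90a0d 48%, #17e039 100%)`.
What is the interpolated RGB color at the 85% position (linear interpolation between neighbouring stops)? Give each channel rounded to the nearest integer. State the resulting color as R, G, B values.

85% lies between the 48% and 100% stops, so the local fraction is t = (85 − 48)/(100 − 48) = 37/52 ≈ 0.7115.
#e90a0d → (233, 10, 13); #17e039 → (23, 224, 57).
R = 233 + 0.7115 × (23 − 233) = 83.585 → 84
G = 10 + 0.7115 × (224 − 10) = 162.261 → 162
B = 13 + 0.7115 × (57 − 13) = 44.306 → 44

(84, 162, 44)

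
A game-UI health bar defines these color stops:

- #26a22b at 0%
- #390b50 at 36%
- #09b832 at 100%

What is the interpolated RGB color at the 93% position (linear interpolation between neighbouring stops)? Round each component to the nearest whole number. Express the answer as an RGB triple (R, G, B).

(14, 165, 53)

93% lies between the 36% and 100% stops, so the local fraction is t = (93 − 36)/(100 − 36) = 57/64 ≈ 0.8906.
#390b50 → (57, 11, 80); #09b832 → (9, 184, 50).
R = 57 + 0.8906 × (9 − 57) = 14.251 → 14
G = 11 + 0.8906 × (184 − 11) = 165.074 → 165
B = 80 + 0.8906 × (50 − 80) = 53.282 → 53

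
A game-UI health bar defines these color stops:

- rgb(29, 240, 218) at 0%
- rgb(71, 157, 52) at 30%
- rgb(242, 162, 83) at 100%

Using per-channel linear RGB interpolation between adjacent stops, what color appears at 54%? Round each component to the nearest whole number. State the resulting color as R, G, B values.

54% lies between the 30% and 100% stops, so the local fraction is t = (54 − 30)/(100 − 30) = 24/70 ≈ 0.3429.
R = 71 + 0.3429 × (242 − 71) = 129.636 → 130
G = 157 + 0.3429 × (162 − 157) = 158.714 → 159
B = 52 + 0.3429 × (83 − 52) = 62.63 → 63

(130, 159, 63)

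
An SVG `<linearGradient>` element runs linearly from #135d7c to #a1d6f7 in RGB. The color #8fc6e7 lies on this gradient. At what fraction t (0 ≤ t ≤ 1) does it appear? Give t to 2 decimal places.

0.87

Invert the lerp on the R channel (largest span, 142): t = (143 − 19) / (161 − 19) = 124/142 = 0.87324.
Check on G: (198 − 93)/(214 − 93) = 0.8678 ✓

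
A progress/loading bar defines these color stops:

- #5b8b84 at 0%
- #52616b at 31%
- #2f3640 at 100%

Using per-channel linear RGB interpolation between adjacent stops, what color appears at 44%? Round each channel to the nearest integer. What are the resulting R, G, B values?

44% lies between the 31% and 100% stops, so the local fraction is t = (44 − 31)/(100 − 31) = 13/69 ≈ 0.1884.
#52616b → (82, 97, 107); #2f3640 → (47, 54, 64).
R = 82 + 0.1884 × (47 − 82) = 75.406 → 75
G = 97 + 0.1884 × (54 − 97) = 88.899 → 89
B = 107 + 0.1884 × (64 − 107) = 98.899 → 99

(75, 89, 99)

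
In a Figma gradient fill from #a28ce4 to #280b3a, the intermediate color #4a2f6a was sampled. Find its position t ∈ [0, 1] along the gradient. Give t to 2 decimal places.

0.72

Invert the lerp on the B channel (largest span, 170): t = (106 − 228) / (58 − 228) = -122/-170 = 0.71765.
Check on R: (74 − 162)/(40 − 162) = 0.7213 ✓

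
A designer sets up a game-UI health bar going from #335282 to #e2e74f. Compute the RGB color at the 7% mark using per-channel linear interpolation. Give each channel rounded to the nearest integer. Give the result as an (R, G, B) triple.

#335282 → (51, 82, 130); #e2e74f → (226, 231, 79).
7% corresponds to t = 0.07.
R = 51 + 0.07 × (226 − 51) = 51 + 0.07 × 175 = 63.25 → 63
G = 82 + 0.07 × (231 − 82) = 82 + 0.07 × 149 = 92.43 → 92
B = 130 + 0.07 × (79 − 130) = 130 + 0.07 × -51 = 126.43 → 126

(63, 92, 126)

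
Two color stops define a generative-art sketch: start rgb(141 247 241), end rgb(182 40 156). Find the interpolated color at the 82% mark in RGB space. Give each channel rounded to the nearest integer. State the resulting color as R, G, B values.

82% corresponds to t = 0.82.
R = 141 + 0.82 × (182 − 141) = 141 + 0.82 × 41 = 174.62 → 175
G = 247 + 0.82 × (40 − 247) = 247 + 0.82 × -207 = 77.26 → 77
B = 241 + 0.82 × (156 − 241) = 241 + 0.82 × -85 = 171.3 → 171
So the blended color is (175, 77, 171), about #af4dab.

(175, 77, 171)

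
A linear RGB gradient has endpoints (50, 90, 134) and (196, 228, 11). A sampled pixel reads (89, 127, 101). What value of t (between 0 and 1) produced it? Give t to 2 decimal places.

0.27

Invert the lerp on the R channel (largest span, 146): t = (89 − 50) / (196 − 50) = 39/146 = 0.26712.
Check on G: (127 − 90)/(228 − 90) = 0.2681 ✓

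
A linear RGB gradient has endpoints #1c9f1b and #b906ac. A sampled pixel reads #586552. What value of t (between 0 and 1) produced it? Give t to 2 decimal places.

Invert the lerp on the R channel (largest span, 157): t = (88 − 28) / (185 − 28) = 60/157 = 0.38217.
Check on G: (101 − 159)/(6 − 159) = 0.3791 ✓

0.38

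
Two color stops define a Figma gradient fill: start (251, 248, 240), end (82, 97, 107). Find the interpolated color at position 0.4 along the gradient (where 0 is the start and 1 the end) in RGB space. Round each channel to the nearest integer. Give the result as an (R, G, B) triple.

(183, 188, 187)

R = 251 + 0.4 × (82 − 251) = 251 + 0.4 × -169 = 183.4 → 183
G = 248 + 0.4 × (97 − 248) = 248 + 0.4 × -151 = 187.6 → 188
B = 240 + 0.4 × (107 − 240) = 240 + 0.4 × -133 = 186.8 → 187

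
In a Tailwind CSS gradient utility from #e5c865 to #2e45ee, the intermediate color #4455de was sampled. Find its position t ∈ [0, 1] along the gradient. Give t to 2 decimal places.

Invert the lerp on the R channel (largest span, 183): t = (68 − 229) / (46 − 229) = -161/-183 = 0.87978.
Check on G: (85 − 200)/(69 − 200) = 0.8779 ✓

0.88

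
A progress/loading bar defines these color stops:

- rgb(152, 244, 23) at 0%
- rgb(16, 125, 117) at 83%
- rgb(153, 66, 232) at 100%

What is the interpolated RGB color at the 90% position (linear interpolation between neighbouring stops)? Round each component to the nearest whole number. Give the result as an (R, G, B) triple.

90% lies between the 83% and 100% stops, so the local fraction is t = (90 − 83)/(100 − 83) = 7/17 ≈ 0.4118.
R = 16 + 0.4118 × (153 − 16) = 72.417 → 72
G = 125 + 0.4118 × (66 − 125) = 100.704 → 101
B = 117 + 0.4118 × (232 − 117) = 164.357 → 164

(72, 101, 164)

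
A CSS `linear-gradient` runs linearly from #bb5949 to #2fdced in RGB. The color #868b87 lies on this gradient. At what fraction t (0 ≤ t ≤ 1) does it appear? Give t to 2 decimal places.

Invert the lerp on the B channel (largest span, 164): t = (135 − 73) / (237 − 73) = 62/164 = 0.37805.
Check on R: (134 − 187)/(47 − 187) = 0.3786 ✓

0.38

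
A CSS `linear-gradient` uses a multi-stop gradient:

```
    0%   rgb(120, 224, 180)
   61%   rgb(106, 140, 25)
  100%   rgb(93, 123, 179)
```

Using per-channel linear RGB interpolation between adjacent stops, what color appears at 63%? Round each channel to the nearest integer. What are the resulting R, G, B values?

(105, 139, 33)

63% lies between the 61% and 100% stops, so the local fraction is t = (63 − 61)/(100 − 61) = 2/39 ≈ 0.0513.
R = 106 + 0.0513 × (93 − 106) = 105.333 → 105
G = 140 + 0.0513 × (123 − 140) = 139.128 → 139
B = 25 + 0.0513 × (179 − 25) = 32.9 → 33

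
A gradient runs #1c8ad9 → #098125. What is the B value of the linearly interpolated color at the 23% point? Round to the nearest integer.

B₁ = 217 (from #1c8ad9), B₂ = 37 (from #098125).
B = 217 + 0.23 × (37 − 217) = 175.6 → 176

176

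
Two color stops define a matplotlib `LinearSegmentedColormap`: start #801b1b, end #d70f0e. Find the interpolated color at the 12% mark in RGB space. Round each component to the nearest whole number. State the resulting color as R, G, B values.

(138, 26, 25)

#801b1b → (128, 27, 27); #d70f0e → (215, 15, 14).
12% corresponds to t = 0.12.
R = 128 + 0.12 × (215 − 128) = 128 + 0.12 × 87 = 138.44 → 138
G = 27 + 0.12 × (15 − 27) = 27 + 0.12 × -12 = 25.56 → 26
B = 27 + 0.12 × (14 − 27) = 27 + 0.12 × -13 = 25.44 → 25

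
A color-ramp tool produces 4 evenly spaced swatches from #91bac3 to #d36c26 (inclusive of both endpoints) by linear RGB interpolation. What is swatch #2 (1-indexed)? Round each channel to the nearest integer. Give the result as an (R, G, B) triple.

(167, 160, 143)

With 4 swatches and endpoints inclusive, swatch 2 sits at t = (2 − 1)/(4 − 1) = 1/3 ≈ 0.3333.
#91bac3 → (145, 186, 195); #d36c26 → (211, 108, 38).
R = 145 + 0.3333 × (211 − 145) = 166.998 → 167
G = 186 + 0.3333 × (108 − 186) = 160.003 → 160
B = 195 + 0.3333 × (38 − 195) = 142.672 → 143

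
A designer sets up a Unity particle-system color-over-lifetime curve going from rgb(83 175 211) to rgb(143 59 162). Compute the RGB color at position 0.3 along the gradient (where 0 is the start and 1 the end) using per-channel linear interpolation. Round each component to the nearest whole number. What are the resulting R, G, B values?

R = 83 + 0.3 × (143 − 83) = 83 + 0.3 × 60 = 101 → 101
G = 175 + 0.3 × (59 − 175) = 175 + 0.3 × -116 = 140.2 → 140
B = 211 + 0.3 × (162 − 211) = 211 + 0.3 × -49 = 196.3 → 196

(101, 140, 196)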